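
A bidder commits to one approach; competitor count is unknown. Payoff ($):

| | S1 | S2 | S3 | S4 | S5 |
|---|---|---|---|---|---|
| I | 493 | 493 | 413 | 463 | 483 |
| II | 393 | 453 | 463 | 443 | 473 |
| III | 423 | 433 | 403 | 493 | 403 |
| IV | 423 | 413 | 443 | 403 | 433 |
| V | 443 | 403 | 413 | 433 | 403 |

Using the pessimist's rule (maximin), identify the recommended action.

Row minima: I=413, II=393, III=403, IV=403, V=403
Best worst-case = 413 → I.

I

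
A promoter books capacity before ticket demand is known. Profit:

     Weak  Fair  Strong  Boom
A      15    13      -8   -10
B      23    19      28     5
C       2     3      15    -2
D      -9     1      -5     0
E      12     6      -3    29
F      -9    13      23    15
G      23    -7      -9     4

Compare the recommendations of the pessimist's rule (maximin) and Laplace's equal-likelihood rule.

Row minima: A=-10, B=5, C=-2, D=-9, E=-3, F=-9, G=-9
Best worst-case = 5 → B.
Row averages: A=2.5, B=18.75, C=4.5, D=-3.25, E=11, F=10.5, G=2.75
Highest average = 18.75 → B.

maximin → B; laplace → B (agree)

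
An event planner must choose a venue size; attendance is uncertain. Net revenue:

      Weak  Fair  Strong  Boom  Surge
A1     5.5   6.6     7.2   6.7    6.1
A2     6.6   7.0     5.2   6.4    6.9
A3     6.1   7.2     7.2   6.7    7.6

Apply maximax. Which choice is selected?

Row maxima: A1=7.2, A2=7.0, A3=7.6
Best best-case = 7.6 → A3.

A3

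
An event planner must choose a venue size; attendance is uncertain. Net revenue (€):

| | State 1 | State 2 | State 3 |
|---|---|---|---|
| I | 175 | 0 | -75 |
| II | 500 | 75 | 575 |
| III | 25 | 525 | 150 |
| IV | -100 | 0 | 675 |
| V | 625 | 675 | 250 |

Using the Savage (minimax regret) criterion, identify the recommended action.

V

Column bests: State 1=625, State 2=675, State 3=675.
I regrets: 450, 675, 750 → max 750
II regrets: 125, 600, 100 → max 600
III regrets: 600, 150, 525 → max 600
IV regrets: 725, 675, 0 → max 725
V regrets: 0, 0, 425 → max 425
Smallest max regret = 425 → V.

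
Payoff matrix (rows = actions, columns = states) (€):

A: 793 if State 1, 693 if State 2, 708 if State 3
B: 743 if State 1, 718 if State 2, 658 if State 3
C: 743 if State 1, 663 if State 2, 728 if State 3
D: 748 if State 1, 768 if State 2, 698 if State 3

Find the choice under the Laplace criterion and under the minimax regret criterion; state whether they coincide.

laplace → D; minimax regret → D (agree)

Row averages: A=2194/3, B=2119/3, C=2134/3, D=738
Highest average = 738 → D.
Column bests: State 1=793, State 2=768, State 3=728.
A regrets: 0, 75, 20 → max 75
B regrets: 50, 50, 70 → max 70
C regrets: 50, 105, 0 → max 105
D regrets: 45, 0, 30 → max 45
Smallest max regret = 45 → D.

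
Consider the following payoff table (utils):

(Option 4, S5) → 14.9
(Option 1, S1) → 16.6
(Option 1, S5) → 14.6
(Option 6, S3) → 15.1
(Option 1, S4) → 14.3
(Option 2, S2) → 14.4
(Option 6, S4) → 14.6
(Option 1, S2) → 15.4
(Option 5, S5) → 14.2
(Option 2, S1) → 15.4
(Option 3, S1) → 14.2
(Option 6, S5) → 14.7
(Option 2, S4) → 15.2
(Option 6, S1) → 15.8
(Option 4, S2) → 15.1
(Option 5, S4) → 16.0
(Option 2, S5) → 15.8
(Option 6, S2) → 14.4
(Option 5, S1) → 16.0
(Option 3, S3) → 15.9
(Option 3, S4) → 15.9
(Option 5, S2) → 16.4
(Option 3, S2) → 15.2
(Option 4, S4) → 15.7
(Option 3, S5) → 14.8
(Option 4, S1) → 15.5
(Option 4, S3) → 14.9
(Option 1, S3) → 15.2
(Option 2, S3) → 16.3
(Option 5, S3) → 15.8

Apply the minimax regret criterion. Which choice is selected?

Option 4

Column bests: S1=16.6, S2=16.4, S3=16.3, S4=16.0, S5=15.8.
Option 1 regrets: 0.0, 1.0, 1.1, 1.7, 1.2 → max 1.7
Option 2 regrets: 1.2, 2.0, 0.0, 0.8, 0.0 → max 2.0
Option 3 regrets: 2.4, 1.2, 0.4, 0.1, 1.0 → max 2.4
Option 4 regrets: 1.1, 1.3, 1.4, 0.3, 0.9 → max 1.4
Option 5 regrets: 0.6, 0.0, 0.5, 0.0, 1.6 → max 1.6
Option 6 regrets: 0.8, 2.0, 1.2, 1.4, 1.1 → max 2.0
Smallest max regret = 1.4 → Option 4.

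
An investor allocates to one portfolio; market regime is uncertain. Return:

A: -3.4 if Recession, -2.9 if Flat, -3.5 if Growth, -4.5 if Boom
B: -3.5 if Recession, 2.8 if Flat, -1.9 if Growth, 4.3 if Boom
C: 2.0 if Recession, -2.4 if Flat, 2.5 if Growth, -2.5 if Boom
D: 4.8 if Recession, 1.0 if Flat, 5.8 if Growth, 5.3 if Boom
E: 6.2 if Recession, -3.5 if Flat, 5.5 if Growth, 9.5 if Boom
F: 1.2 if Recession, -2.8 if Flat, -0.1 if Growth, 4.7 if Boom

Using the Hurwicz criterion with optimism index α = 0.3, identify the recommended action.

D

A: 0.3·(-2.9) + 0.7·(-4.5) = -4.02
B: 0.3·4.3 + 0.7·(-3.5) = -1.16
C: 0.3·2.5 + 0.7·(-2.5) = -1
D: 0.3·5.8 + 0.7·1.0 = 2.44
E: 0.3·9.5 + 0.7·(-3.5) = 0.4
F: 0.3·4.7 + 0.7·(-2.8) = -0.55
Highest Hurwicz score = 2.44 → D.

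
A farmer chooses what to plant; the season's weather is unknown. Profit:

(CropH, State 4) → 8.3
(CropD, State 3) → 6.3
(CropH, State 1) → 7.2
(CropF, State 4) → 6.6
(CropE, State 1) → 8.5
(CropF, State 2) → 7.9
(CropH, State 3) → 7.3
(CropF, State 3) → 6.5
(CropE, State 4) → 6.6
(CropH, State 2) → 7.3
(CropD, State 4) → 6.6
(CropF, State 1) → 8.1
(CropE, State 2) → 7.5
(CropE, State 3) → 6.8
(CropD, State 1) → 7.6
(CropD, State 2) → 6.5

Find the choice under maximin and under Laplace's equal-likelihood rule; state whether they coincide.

Row minima: CropD=6.3, CropH=7.2, CropF=6.5, CropE=6.6
Best worst-case = 7.2 → CropH.
Row averages: CropD=6.75, CropH=7.525, CropF=7.275, CropE=7.35
Highest average = 7.525 → CropH.

maximin → CropH; laplace → CropH (agree)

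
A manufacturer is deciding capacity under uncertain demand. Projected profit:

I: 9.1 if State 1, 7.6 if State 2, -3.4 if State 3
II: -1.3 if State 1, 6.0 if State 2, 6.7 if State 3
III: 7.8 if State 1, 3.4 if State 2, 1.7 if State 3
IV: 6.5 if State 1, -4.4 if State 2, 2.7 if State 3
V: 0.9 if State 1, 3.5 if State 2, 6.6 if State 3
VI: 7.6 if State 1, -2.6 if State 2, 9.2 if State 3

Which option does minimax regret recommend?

Column bests: State 1=9.1, State 2=7.6, State 3=9.2.
I regrets: 0.0, 0.0, 12.6 → max 12.6
II regrets: 10.4, 1.6, 2.5 → max 10.4
III regrets: 1.3, 4.2, 7.5 → max 7.5
IV regrets: 2.6, 12.0, 6.5 → max 12.0
V regrets: 8.2, 4.1, 2.6 → max 8.2
VI regrets: 1.5, 10.2, 0.0 → max 10.2
Smallest max regret = 7.5 → III.

III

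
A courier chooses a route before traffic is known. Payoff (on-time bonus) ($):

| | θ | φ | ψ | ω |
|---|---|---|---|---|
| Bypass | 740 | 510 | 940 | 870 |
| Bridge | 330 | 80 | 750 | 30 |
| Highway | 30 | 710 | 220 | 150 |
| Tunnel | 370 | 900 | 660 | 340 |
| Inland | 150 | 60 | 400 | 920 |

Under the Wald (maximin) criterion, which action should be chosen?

Row minima: Bypass=510, Bridge=30, Highway=30, Tunnel=340, Inland=60
Best worst-case = 510 → Bypass.

Bypass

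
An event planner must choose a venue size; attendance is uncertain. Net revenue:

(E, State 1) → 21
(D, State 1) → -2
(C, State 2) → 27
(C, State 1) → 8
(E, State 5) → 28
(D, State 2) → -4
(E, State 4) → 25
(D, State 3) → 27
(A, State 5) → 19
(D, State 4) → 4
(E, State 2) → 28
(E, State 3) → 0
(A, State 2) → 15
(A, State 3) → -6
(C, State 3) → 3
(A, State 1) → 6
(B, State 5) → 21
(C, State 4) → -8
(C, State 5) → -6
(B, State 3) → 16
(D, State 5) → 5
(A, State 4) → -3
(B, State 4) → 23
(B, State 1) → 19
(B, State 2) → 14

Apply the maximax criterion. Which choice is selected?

Row maxima: A=19, B=23, C=27, D=27, E=28
Best best-case = 28 → E.

E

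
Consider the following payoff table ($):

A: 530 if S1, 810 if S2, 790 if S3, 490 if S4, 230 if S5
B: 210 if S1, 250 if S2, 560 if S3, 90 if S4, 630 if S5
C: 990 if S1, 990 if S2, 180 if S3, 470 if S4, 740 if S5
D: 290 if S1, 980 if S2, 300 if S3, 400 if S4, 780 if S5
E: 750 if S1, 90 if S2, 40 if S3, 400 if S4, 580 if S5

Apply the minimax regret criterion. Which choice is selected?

A

Column bests: S1=990, S2=990, S3=790, S4=490, S5=780.
A regrets: 460, 180, 0, 0, 550 → max 550
B regrets: 780, 740, 230, 400, 150 → max 780
C regrets: 0, 0, 610, 20, 40 → max 610
D regrets: 700, 10, 490, 90, 0 → max 700
E regrets: 240, 900, 750, 90, 200 → max 900
Smallest max regret = 550 → A.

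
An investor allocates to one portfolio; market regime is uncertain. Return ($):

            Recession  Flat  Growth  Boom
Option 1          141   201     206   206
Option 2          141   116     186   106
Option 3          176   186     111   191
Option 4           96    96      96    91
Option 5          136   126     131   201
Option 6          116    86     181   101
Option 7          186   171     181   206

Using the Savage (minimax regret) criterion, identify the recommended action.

Column bests: Recession=186, Flat=201, Growth=206, Boom=206.
Option 1 regrets: 45, 0, 0, 0 → max 45
Option 2 regrets: 45, 85, 20, 100 → max 100
Option 3 regrets: 10, 15, 95, 15 → max 95
Option 4 regrets: 90, 105, 110, 115 → max 115
Option 5 regrets: 50, 75, 75, 5 → max 75
Option 6 regrets: 70, 115, 25, 105 → max 115
Option 7 regrets: 0, 30, 25, 0 → max 30
Smallest max regret = 30 → Option 7.

Option 7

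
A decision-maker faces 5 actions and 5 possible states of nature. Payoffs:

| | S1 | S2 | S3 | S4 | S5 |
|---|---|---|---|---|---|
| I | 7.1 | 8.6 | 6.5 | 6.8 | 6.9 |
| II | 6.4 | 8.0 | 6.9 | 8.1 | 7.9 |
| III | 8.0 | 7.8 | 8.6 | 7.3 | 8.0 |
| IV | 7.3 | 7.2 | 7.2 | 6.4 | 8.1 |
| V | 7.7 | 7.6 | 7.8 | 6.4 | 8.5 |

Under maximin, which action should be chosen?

Row minima: I=6.5, II=6.4, III=7.3, IV=6.4, V=6.4
Best worst-case = 7.3 → III.

III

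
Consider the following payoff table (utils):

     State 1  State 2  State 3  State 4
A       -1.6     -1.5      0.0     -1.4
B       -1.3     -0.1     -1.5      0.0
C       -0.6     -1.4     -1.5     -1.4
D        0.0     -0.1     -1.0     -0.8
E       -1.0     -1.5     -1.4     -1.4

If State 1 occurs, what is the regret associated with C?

Best payoff under State 1 is 0.0.
Regret = 0.0 − (-0.6) = 0.6.

0.6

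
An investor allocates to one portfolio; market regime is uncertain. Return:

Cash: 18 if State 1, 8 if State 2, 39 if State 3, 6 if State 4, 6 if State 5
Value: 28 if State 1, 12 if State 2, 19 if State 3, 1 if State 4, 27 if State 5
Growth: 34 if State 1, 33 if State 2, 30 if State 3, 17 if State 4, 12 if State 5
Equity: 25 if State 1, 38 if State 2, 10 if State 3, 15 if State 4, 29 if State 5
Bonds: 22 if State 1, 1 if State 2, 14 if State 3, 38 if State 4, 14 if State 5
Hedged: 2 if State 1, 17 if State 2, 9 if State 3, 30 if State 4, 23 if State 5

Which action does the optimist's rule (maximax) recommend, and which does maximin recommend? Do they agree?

Row maxima: Cash=39, Value=28, Growth=34, Equity=38, Bonds=38, Hedged=30
Best best-case = 39 → Cash.
Row minima: Cash=6, Value=1, Growth=12, Equity=10, Bonds=1, Hedged=2
Best worst-case = 12 → Growth.

maximax → Cash; maximin → Growth (disagree)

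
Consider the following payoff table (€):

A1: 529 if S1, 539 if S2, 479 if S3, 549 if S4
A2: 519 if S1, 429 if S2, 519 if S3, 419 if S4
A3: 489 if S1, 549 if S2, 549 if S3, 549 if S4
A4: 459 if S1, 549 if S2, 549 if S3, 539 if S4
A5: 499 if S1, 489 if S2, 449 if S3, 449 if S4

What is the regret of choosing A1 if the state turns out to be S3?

70

Best payoff under S3 is 549.
Regret = 549 − 479 = 70.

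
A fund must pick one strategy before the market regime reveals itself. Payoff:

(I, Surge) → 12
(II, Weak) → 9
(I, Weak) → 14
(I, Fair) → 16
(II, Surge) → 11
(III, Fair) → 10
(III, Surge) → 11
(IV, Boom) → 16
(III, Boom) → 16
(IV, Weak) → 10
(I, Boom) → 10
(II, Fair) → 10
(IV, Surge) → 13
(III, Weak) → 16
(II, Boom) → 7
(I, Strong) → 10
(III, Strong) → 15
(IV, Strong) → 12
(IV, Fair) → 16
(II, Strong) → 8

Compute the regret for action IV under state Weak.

Best payoff under Weak is 16.
Regret = 16 − 10 = 6.

6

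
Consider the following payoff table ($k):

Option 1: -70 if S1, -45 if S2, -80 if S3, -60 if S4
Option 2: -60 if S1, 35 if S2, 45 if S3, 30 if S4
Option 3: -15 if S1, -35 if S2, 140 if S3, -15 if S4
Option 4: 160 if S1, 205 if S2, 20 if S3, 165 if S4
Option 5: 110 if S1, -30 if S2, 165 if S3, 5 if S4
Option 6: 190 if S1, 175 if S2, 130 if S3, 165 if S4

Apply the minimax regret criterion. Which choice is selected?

Column bests: S1=190, S2=205, S3=165, S4=165.
Option 1 regrets: 260, 250, 245, 225 → max 260
Option 2 regrets: 250, 170, 120, 135 → max 250
Option 3 regrets: 205, 240, 25, 180 → max 240
Option 4 regrets: 30, 0, 145, 0 → max 145
Option 5 regrets: 80, 235, 0, 160 → max 235
Option 6 regrets: 0, 30, 35, 0 → max 35
Smallest max regret = 35 → Option 6.

Option 6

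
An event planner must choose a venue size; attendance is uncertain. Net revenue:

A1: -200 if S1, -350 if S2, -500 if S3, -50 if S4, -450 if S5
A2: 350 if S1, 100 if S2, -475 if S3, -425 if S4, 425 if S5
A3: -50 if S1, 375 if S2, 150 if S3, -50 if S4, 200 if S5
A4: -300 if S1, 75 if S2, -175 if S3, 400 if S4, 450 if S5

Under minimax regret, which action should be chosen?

A3

Column bests: S1=350, S2=375, S3=150, S4=400, S5=450.
A1 regrets: 550, 725, 650, 450, 900 → max 900
A2 regrets: 0, 275, 625, 825, 25 → max 825
A3 regrets: 400, 0, 0, 450, 250 → max 450
A4 regrets: 650, 300, 325, 0, 0 → max 650
Smallest max regret = 450 → A3.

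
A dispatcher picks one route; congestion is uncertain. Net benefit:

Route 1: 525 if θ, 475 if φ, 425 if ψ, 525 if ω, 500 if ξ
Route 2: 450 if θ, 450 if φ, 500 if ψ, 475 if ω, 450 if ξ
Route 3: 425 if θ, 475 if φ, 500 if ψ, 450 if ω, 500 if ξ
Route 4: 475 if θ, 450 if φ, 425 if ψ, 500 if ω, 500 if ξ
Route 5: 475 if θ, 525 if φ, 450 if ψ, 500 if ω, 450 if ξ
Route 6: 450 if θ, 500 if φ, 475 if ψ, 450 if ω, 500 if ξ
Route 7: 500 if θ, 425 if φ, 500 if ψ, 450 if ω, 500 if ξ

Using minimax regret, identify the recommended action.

Column bests: θ=525, φ=525, ψ=500, ω=525, ξ=500.
Route 1 regrets: 0, 50, 75, 0, 0 → max 75
Route 2 regrets: 75, 75, 0, 50, 50 → max 75
Route 3 regrets: 100, 50, 0, 75, 0 → max 100
Route 4 regrets: 50, 75, 75, 25, 0 → max 75
Route 5 regrets: 50, 0, 50, 25, 50 → max 50
Route 6 regrets: 75, 25, 25, 75, 0 → max 75
Route 7 regrets: 25, 100, 0, 75, 0 → max 100
Smallest max regret = 50 → Route 5.

Route 5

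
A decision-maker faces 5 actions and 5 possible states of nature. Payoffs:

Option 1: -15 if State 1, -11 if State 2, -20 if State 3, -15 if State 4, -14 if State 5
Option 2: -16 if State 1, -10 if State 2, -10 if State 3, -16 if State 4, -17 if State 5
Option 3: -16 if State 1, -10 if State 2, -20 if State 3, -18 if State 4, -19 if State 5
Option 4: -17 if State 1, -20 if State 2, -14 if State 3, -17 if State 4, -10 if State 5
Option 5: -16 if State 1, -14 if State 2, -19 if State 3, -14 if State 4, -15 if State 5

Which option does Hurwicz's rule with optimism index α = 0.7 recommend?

Option 2

Option 1: 0.7·(-11) + 0.3·(-20) = -13.7
Option 2: 0.7·(-10) + 0.3·(-17) = -12.1
Option 3: 0.7·(-10) + 0.3·(-20) = -13
Option 4: 0.7·(-10) + 0.3·(-20) = -13
Option 5: 0.7·(-14) + 0.3·(-19) = -15.5
Highest Hurwicz score = -12.1 → Option 2.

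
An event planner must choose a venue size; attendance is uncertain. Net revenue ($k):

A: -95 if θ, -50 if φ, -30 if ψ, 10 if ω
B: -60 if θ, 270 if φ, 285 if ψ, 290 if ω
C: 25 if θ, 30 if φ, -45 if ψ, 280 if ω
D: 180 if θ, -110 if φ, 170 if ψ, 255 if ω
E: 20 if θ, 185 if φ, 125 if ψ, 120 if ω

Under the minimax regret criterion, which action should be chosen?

E

Column bests: θ=180, φ=270, ψ=285, ω=290.
A regrets: 275, 320, 315, 280 → max 320
B regrets: 240, 0, 0, 0 → max 240
C regrets: 155, 240, 330, 10 → max 330
D regrets: 0, 380, 115, 35 → max 380
E regrets: 160, 85, 160, 170 → max 170
Smallest max regret = 170 → E.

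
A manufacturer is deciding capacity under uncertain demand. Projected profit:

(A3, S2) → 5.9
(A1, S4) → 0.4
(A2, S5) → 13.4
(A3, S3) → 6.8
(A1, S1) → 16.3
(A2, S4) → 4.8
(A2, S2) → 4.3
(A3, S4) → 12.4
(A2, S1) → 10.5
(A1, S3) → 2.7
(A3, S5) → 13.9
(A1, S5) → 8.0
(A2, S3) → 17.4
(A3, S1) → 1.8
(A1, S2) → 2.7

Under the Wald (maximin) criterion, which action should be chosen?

A2

Row minima: A1=0.4, A2=4.3, A3=1.8
Best worst-case = 4.3 → A2.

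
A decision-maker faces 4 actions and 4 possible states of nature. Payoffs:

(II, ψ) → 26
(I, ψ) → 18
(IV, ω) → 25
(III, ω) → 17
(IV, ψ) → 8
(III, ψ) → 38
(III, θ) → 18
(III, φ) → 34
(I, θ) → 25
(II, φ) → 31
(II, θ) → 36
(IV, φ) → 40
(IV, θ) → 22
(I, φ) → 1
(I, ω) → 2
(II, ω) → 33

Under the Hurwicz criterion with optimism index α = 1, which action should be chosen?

IV

I: 1·25 + 0·1 = 25
II: 1·36 + 0·26 = 36
III: 1·38 + 0·17 = 38
IV: 1·40 + 0·8 = 40
Highest Hurwicz score = 40 → IV.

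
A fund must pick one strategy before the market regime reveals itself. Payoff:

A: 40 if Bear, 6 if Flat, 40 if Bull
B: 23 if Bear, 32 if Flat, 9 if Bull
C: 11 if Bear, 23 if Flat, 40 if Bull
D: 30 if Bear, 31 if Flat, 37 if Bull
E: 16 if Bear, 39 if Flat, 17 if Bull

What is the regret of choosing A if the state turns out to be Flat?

Best payoff under Flat is 39.
Regret = 39 − 6 = 33.

33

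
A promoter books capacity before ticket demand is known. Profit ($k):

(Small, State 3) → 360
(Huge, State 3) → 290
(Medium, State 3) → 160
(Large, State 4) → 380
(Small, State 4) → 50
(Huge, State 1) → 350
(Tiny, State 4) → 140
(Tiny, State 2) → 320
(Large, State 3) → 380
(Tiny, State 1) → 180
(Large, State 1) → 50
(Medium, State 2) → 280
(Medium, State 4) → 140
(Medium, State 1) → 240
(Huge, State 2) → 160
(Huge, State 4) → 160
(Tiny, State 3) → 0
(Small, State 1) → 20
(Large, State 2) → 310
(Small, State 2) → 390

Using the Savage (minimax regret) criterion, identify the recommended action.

Column bests: State 1=350, State 2=390, State 3=380, State 4=380.
Tiny regrets: 170, 70, 380, 240 → max 380
Small regrets: 330, 0, 20, 330 → max 330
Medium regrets: 110, 110, 220, 240 → max 240
Large regrets: 300, 80, 0, 0 → max 300
Huge regrets: 0, 230, 90, 220 → max 230
Smallest max regret = 230 → Huge.

Huge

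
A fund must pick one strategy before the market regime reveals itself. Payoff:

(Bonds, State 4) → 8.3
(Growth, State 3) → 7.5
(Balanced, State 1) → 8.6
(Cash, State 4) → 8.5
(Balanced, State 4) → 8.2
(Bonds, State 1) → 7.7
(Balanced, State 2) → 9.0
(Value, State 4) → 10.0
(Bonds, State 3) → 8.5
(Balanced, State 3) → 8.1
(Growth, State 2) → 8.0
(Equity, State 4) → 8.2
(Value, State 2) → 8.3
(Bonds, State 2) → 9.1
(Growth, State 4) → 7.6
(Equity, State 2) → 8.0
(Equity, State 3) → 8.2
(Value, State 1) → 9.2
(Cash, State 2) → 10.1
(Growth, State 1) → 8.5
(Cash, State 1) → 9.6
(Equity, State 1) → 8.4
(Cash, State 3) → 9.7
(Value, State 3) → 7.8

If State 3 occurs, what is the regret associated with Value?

Best payoff under State 3 is 9.7.
Regret = 9.7 − 7.8 = 1.9.

1.9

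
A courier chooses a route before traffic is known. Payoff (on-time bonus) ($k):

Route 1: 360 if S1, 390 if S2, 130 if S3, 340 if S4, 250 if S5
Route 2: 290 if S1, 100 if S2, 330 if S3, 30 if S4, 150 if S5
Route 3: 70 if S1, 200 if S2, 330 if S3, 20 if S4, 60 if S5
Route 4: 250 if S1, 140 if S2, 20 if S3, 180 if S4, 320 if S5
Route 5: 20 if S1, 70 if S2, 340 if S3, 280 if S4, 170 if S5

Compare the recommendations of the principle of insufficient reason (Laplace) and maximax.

laplace → Route 1; maximax → Route 1 (agree)

Row averages: Route 1=294, Route 2=180, Route 3=136, Route 4=182, Route 5=176
Highest average = 294 → Route 1.
Row maxima: Route 1=390, Route 2=330, Route 3=330, Route 4=320, Route 5=340
Best best-case = 390 → Route 1.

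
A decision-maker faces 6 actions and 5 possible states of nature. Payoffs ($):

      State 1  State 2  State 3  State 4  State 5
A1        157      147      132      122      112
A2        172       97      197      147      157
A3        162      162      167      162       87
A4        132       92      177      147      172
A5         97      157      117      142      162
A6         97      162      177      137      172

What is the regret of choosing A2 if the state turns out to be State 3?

Best payoff under State 3 is 197.
Regret = 197 − 197 = 0.

0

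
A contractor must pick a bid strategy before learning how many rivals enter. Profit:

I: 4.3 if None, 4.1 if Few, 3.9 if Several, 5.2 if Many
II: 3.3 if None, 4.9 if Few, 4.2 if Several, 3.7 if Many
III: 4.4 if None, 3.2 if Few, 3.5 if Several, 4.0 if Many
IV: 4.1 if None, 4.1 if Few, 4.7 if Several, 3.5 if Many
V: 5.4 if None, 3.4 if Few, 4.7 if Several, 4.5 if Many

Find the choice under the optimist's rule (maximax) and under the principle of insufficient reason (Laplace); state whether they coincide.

Row maxima: I=5.2, II=4.9, III=4.4, IV=4.7, V=5.4
Best best-case = 5.4 → V.
Row averages: I=4.375, II=4.025, III=3.775, IV=4.1, V=4.5
Highest average = 4.5 → V.

maximax → V; laplace → V (agree)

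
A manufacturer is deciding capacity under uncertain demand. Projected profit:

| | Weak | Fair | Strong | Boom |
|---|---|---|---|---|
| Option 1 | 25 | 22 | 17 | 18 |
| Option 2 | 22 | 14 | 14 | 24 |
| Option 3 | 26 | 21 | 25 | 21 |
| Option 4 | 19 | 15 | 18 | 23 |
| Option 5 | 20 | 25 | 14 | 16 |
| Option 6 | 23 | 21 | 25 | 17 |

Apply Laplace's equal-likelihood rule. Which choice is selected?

Row averages: Option 1=20.5, Option 2=18.5, Option 3=23.25, Option 4=18.75, Option 5=18.75, Option 6=21.5
Highest average = 23.25 → Option 3.

Option 3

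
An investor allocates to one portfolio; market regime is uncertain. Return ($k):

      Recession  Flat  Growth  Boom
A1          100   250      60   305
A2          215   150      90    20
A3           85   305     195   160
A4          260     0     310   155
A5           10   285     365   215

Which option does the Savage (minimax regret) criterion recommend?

A3

Column bests: Recession=260, Flat=305, Growth=365, Boom=305.
A1 regrets: 160, 55, 305, 0 → max 305
A2 regrets: 45, 155, 275, 285 → max 285
A3 regrets: 175, 0, 170, 145 → max 175
A4 regrets: 0, 305, 55, 150 → max 305
A5 regrets: 250, 20, 0, 90 → max 250
Smallest max regret = 175 → A3.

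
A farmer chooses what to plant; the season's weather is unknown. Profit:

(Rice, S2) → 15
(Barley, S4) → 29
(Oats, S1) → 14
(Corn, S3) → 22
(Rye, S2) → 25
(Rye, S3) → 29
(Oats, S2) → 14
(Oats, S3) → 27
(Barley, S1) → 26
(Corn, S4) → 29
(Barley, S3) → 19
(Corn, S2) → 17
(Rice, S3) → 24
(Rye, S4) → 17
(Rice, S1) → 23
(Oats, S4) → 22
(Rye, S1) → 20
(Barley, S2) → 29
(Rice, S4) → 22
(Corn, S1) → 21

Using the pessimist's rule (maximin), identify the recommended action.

Barley

Row minima: Barley=19, Rye=17, Rice=15, Oats=14, Corn=17
Best worst-case = 19 → Barley.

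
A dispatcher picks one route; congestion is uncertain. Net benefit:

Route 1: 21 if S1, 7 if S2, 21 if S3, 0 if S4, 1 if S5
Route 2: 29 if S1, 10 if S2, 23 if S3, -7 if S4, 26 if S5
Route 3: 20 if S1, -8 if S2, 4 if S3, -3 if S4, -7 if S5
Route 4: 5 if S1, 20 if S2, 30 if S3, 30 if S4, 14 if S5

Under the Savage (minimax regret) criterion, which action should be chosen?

Route 4

Column bests: S1=29, S2=20, S3=30, S4=30, S5=26.
Route 1 regrets: 8, 13, 9, 30, 25 → max 30
Route 2 regrets: 0, 10, 7, 37, 0 → max 37
Route 3 regrets: 9, 28, 26, 33, 33 → max 33
Route 4 regrets: 24, 0, 0, 0, 12 → max 24
Smallest max regret = 24 → Route 4.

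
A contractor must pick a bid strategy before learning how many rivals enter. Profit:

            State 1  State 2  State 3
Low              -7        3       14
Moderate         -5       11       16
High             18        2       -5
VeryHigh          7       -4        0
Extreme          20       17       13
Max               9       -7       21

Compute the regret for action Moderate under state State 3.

5

Best payoff under State 3 is 21.
Regret = 21 − 16 = 5.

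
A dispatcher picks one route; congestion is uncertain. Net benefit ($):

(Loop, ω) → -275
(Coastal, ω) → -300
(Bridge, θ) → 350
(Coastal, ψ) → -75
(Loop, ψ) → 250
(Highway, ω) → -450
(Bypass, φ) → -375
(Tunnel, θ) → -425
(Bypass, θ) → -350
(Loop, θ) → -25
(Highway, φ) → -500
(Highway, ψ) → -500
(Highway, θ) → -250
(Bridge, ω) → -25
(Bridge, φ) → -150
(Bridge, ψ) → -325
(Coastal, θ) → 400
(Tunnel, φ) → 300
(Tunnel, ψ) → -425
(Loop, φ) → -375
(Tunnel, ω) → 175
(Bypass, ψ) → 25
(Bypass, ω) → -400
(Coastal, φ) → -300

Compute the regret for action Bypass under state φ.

Best payoff under φ is 300.
Regret = 300 − (-375) = 675.

675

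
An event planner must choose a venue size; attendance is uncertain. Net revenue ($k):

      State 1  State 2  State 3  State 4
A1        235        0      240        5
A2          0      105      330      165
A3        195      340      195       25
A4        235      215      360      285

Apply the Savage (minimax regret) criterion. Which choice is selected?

A4

Column bests: State 1=235, State 2=340, State 3=360, State 4=285.
A1 regrets: 0, 340, 120, 280 → max 340
A2 regrets: 235, 235, 30, 120 → max 235
A3 regrets: 40, 0, 165, 260 → max 260
A4 regrets: 0, 125, 0, 0 → max 125
Smallest max regret = 125 → A4.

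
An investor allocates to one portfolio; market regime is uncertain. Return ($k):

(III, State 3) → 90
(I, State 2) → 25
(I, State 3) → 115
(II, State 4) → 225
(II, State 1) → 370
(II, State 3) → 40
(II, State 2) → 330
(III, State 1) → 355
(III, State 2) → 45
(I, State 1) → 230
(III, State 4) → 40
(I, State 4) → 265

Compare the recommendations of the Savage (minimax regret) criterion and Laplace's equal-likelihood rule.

Column bests: State 1=370, State 2=330, State 3=115, State 4=265.
I regrets: 140, 305, 0, 0 → max 305
II regrets: 0, 0, 75, 40 → max 75
III regrets: 15, 285, 25, 225 → max 285
Smallest max regret = 75 → II.
Row averages: I=158.75, II=241.25, III=132.5
Highest average = 241.25 → II.

minimax regret → II; laplace → II (agree)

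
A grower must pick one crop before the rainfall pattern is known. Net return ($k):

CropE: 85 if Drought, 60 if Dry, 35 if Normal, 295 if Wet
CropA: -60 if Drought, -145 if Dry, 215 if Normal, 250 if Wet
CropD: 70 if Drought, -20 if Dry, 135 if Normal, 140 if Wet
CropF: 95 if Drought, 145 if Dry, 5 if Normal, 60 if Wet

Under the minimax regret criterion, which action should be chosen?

CropD

Column bests: Drought=95, Dry=145, Normal=215, Wet=295.
CropE regrets: 10, 85, 180, 0 → max 180
CropA regrets: 155, 290, 0, 45 → max 290
CropD regrets: 25, 165, 80, 155 → max 165
CropF regrets: 0, 0, 210, 235 → max 235
Smallest max regret = 165 → CropD.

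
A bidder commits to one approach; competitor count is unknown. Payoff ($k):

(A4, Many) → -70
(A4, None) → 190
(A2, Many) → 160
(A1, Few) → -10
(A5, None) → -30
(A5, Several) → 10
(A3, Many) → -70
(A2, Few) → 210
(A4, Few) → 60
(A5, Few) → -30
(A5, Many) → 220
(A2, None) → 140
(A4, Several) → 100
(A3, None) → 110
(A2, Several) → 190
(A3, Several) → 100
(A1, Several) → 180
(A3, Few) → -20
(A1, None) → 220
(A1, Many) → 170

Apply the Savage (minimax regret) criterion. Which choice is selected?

Column bests: None=220, Few=210, Several=190, Many=220.
A1 regrets: 0, 220, 10, 50 → max 220
A2 regrets: 80, 0, 0, 60 → max 80
A3 regrets: 110, 230, 90, 290 → max 290
A4 regrets: 30, 150, 90, 290 → max 290
A5 regrets: 250, 240, 180, 0 → max 250
Smallest max regret = 80 → A2.

A2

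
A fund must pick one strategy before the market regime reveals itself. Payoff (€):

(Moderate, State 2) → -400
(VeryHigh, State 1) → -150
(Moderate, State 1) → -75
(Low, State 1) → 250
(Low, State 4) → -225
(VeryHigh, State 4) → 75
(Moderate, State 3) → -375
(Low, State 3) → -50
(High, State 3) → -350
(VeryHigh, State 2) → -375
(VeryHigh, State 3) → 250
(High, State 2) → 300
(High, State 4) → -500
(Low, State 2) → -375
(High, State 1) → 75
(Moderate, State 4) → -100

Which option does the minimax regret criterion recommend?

High

Column bests: State 1=250, State 2=300, State 3=250, State 4=75.
Low regrets: 0, 675, 300, 300 → max 675
Moderate regrets: 325, 700, 625, 175 → max 700
High regrets: 175, 0, 600, 575 → max 600
VeryHigh regrets: 400, 675, 0, 0 → max 675
Smallest max regret = 600 → High.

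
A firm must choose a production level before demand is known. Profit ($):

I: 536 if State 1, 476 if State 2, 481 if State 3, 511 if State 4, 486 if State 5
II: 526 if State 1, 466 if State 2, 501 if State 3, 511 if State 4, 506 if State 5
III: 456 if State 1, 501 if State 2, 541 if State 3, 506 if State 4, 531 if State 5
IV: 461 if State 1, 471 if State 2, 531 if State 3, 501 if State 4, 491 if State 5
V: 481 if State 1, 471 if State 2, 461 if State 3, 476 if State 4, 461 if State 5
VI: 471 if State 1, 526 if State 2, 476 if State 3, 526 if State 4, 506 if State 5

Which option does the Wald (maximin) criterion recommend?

Row minima: I=476, II=466, III=456, IV=461, V=461, VI=471
Best worst-case = 476 → I.

I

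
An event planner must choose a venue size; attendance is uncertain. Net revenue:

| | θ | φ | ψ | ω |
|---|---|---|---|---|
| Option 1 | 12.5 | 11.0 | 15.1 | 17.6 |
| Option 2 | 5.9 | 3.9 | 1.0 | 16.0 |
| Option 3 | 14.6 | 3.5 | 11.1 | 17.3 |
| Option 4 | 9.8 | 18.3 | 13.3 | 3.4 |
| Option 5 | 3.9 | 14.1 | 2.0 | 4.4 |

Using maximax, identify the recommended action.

Row maxima: Option 1=17.6, Option 2=16.0, Option 3=17.3, Option 4=18.3, Option 5=14.1
Best best-case = 18.3 → Option 4.

Option 4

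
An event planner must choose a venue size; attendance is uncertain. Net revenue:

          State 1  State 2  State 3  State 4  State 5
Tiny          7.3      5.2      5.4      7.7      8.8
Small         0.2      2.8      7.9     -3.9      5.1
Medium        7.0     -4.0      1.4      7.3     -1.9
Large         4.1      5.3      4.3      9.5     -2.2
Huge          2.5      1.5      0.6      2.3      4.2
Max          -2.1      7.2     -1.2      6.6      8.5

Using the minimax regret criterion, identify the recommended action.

Column bests: State 1=7.3, State 2=7.2, State 3=7.9, State 4=9.5, State 5=8.8.
Tiny regrets: 0.0, 2.0, 2.5, 1.8, 0.0 → max 2.5
Small regrets: 7.1, 4.4, 0.0, 13.4, 3.7 → max 13.4
Medium regrets: 0.3, 11.2, 6.5, 2.2, 10.7 → max 11.2
Large regrets: 3.2, 1.9, 3.6, 0.0, 11.0 → max 11.0
Huge regrets: 4.8, 5.7, 7.3, 7.2, 4.6 → max 7.3
Max regrets: 9.4, 0.0, 9.1, 2.9, 0.3 → max 9.4
Smallest max regret = 2.5 → Tiny.

Tiny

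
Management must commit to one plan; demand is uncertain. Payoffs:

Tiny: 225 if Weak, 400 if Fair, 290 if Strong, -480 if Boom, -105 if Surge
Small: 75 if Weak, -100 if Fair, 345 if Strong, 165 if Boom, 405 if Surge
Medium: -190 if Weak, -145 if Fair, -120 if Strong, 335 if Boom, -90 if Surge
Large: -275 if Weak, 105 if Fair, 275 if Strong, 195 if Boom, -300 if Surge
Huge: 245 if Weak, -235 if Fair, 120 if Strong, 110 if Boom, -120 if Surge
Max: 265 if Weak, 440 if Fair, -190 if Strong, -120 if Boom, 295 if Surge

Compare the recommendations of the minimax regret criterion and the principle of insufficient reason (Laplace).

minimax regret → Max; laplace → Small (disagree)

Column bests: Weak=265, Fair=440, Strong=345, Boom=335, Surge=405.
Tiny regrets: 40, 40, 55, 815, 510 → max 815
Small regrets: 190, 540, 0, 170, 0 → max 540
Medium regrets: 455, 585, 465, 0, 495 → max 585
Large regrets: 540, 335, 70, 140, 705 → max 705
Huge regrets: 20, 675, 225, 225, 525 → max 675
Max regrets: 0, 0, 535, 455, 110 → max 535
Smallest max regret = 535 → Max.
Row averages: Tiny=66, Small=178, Medium=-42, Large=0, Huge=24, Max=138
Highest average = 178 → Small.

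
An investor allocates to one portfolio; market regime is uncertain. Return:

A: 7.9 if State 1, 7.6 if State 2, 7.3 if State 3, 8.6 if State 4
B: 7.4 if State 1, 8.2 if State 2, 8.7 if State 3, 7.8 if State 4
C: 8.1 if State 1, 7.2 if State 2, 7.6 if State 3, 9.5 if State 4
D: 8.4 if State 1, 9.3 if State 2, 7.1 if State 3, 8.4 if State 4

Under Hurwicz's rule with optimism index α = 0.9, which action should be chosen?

C

A: 0.9·8.6 + 0.1·7.3 = 8.47
B: 0.9·8.7 + 0.1·7.4 = 8.57
C: 0.9·9.5 + 0.1·7.2 = 9.27
D: 0.9·9.3 + 0.1·7.1 = 9.08
Highest Hurwicz score = 9.27 → C.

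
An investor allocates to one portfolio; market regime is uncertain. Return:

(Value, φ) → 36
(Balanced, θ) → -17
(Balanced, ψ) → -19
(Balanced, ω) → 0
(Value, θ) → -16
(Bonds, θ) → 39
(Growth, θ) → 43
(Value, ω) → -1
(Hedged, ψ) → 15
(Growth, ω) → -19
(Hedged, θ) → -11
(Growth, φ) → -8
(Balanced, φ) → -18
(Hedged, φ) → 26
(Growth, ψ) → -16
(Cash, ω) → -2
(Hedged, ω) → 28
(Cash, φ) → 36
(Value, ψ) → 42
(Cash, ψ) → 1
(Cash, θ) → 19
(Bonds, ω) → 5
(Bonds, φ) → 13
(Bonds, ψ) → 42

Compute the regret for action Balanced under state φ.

54

Best payoff under φ is 36.
Regret = 36 − (-18) = 54.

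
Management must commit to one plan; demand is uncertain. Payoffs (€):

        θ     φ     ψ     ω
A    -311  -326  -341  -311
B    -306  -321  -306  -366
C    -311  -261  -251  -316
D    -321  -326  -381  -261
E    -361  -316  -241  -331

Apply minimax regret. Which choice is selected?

C

Column bests: θ=-306, φ=-261, ψ=-241, ω=-261.
A regrets: 5, 65, 100, 50 → max 100
B regrets: 0, 60, 65, 105 → max 105
C regrets: 5, 0, 10, 55 → max 55
D regrets: 15, 65, 140, 0 → max 140
E regrets: 55, 55, 0, 70 → max 70
Smallest max regret = 55 → C.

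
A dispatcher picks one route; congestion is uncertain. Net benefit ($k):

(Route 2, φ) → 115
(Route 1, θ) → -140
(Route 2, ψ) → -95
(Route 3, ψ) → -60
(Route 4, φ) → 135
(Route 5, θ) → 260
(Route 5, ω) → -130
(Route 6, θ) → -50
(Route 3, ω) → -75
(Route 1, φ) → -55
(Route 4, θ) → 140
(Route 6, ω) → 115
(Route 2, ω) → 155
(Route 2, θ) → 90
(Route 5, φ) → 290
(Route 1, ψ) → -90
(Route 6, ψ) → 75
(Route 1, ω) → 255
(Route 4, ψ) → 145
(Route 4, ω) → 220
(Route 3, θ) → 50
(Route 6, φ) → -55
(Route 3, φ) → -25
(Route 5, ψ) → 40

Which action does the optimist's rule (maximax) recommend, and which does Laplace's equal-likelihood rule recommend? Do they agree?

maximax → Route 5; laplace → Route 4 (disagree)

Row maxima: Route 1=255, Route 2=155, Route 3=50, Route 4=220, Route 5=290, Route 6=115
Best best-case = 290 → Route 5.
Row averages: Route 1=-7.5, Route 2=66.25, Route 3=-27.5, Route 4=160, Route 5=115, Route 6=21.25
Highest average = 160 → Route 4.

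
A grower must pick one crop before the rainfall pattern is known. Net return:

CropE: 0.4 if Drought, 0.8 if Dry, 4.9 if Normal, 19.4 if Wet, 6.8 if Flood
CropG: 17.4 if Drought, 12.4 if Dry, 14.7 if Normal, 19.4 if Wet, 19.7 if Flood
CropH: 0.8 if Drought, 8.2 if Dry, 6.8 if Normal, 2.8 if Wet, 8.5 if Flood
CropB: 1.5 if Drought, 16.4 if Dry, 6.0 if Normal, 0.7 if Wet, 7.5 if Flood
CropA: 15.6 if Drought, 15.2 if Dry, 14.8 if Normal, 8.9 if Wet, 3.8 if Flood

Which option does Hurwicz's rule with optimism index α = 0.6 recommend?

CropG

CropE: 0.6·19.4 + 0.4·0.4 = 11.8
CropG: 0.6·19.7 + 0.4·12.4 = 16.78
CropH: 0.6·8.5 + 0.4·0.8 = 5.42
CropB: 0.6·16.4 + 0.4·0.7 = 10.12
CropA: 0.6·15.6 + 0.4·3.8 = 10.88
Highest Hurwicz score = 16.78 → CropG.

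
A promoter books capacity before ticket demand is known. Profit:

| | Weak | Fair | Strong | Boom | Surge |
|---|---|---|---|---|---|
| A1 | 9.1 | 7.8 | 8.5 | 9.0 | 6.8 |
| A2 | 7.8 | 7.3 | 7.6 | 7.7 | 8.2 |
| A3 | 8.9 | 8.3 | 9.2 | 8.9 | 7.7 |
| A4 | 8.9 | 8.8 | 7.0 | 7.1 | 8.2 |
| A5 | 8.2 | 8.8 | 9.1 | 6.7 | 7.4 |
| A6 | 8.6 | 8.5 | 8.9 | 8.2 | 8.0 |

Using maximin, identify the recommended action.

Row minima: A1=6.8, A2=7.3, A3=7.7, A4=7.0, A5=6.7, A6=8.0
Best worst-case = 8.0 → A6.

A6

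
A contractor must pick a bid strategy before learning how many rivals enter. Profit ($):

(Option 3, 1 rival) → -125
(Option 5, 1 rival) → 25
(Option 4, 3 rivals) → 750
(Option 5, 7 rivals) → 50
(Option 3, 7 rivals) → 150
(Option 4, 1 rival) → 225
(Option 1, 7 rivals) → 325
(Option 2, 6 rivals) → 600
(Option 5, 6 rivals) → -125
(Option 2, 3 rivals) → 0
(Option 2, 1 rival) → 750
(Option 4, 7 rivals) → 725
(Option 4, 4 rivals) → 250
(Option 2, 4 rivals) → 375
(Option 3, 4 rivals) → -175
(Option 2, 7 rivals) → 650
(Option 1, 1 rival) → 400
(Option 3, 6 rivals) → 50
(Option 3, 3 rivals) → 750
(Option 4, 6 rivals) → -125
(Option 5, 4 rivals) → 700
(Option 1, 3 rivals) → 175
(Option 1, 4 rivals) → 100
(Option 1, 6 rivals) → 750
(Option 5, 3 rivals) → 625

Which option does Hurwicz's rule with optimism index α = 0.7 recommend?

Option 1: 0.7·750 + 0.3·100 = 555
Option 2: 0.7·750 + 0.3·0 = 525
Option 3: 0.7·750 + 0.3·(-175) = 472.5
Option 4: 0.7·750 + 0.3·(-125) = 487.5
Option 5: 0.7·700 + 0.3·(-125) = 452.5
Highest Hurwicz score = 555 → Option 1.

Option 1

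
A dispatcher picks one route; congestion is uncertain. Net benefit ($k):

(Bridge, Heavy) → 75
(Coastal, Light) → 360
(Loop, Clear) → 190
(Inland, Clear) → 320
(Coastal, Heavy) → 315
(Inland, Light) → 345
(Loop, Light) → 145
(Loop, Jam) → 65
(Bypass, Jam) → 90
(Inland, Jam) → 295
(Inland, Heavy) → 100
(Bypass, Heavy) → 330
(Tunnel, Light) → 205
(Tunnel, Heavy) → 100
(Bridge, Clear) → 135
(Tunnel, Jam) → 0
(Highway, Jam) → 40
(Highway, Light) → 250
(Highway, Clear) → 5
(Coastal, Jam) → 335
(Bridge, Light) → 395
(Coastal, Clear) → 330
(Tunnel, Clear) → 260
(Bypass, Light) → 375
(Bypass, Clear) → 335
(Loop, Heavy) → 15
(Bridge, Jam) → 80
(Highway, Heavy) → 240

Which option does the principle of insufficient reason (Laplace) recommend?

Coastal

Row averages: Coastal=335, Bypass=282.5, Loop=103.75, Bridge=171.25, Inland=265, Tunnel=141.25, Highway=133.75
Highest average = 335 → Coastal.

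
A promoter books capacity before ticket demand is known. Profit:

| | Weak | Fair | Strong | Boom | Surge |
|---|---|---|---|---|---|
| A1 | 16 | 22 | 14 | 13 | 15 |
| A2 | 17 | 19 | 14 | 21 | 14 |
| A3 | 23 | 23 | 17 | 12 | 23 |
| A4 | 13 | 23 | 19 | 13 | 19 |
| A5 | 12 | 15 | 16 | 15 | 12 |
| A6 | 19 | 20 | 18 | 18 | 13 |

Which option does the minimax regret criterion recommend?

Column bests: Weak=23, Fair=23, Strong=19, Boom=21, Surge=23.
A1 regrets: 7, 1, 5, 8, 8 → max 8
A2 regrets: 6, 4, 5, 0, 9 → max 9
A3 regrets: 0, 0, 2, 9, 0 → max 9
A4 regrets: 10, 0, 0, 8, 4 → max 10
A5 regrets: 11, 8, 3, 6, 11 → max 11
A6 regrets: 4, 3, 1, 3, 10 → max 10
Smallest max regret = 8 → A1.

A1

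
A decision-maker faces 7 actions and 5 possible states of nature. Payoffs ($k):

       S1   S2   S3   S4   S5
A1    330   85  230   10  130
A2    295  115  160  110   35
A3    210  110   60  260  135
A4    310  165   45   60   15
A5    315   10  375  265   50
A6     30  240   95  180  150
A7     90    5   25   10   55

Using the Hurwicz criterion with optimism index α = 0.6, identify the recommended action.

A1: 0.6·330 + 0.4·10 = 202
A2: 0.6·295 + 0.4·35 = 191
A3: 0.6·260 + 0.4·60 = 180
A4: 0.6·310 + 0.4·15 = 192
A5: 0.6·375 + 0.4·10 = 229
A6: 0.6·240 + 0.4·30 = 156
A7: 0.6·90 + 0.4·5 = 56
Highest Hurwicz score = 229 → A5.

A5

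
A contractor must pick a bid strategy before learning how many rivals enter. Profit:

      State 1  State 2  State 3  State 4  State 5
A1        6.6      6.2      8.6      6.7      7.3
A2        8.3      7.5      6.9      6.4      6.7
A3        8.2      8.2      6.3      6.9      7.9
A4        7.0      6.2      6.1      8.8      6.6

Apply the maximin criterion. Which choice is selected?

A2

Row minima: A1=6.2, A2=6.4, A3=6.3, A4=6.1
Best worst-case = 6.4 → A2.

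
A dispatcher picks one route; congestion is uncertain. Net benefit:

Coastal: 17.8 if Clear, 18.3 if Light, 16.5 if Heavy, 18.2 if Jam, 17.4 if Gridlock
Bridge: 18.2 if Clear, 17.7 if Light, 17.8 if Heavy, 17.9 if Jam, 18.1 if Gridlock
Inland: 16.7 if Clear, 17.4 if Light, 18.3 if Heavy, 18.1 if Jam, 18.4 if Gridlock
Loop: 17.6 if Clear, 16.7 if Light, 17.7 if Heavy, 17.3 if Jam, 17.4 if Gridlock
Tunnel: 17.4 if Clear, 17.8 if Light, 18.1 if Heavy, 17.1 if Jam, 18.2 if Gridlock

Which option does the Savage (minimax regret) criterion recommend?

Bridge

Column bests: Clear=18.2, Light=18.3, Heavy=18.3, Jam=18.2, Gridlock=18.4.
Coastal regrets: 0.4, 0.0, 1.8, 0.0, 1.0 → max 1.8
Bridge regrets: 0.0, 0.6, 0.5, 0.3, 0.3 → max 0.6
Inland regrets: 1.5, 0.9, 0.0, 0.1, 0.0 → max 1.5
Loop regrets: 0.6, 1.6, 0.6, 0.9, 1.0 → max 1.6
Tunnel regrets: 0.8, 0.5, 0.2, 1.1, 0.2 → max 1.1
Smallest max regret = 0.6 → Bridge.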